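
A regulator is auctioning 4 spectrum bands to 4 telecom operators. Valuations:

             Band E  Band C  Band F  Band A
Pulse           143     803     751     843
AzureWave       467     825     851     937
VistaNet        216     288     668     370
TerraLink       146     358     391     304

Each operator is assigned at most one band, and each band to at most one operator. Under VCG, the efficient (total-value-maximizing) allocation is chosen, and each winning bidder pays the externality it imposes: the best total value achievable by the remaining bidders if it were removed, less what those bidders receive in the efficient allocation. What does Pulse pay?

Pulse pays $212M.

Efficient allocation: Pulse→Band C ($803M), AzureWave→Band A ($937M), VistaNet→Band F ($668M), TerraLink→Band E ($146M); total welfare W = $2554M.
Pulse receives Band C at value $803M, so the others get W − 803 = $1751M.
Without Pulse: best allocation of the remaining 3 bidders over all 4 bands is AzureWave→Band A ($937M), VistaNet→Band F ($668M), TerraLink→Band C ($358M), total $1963M.
VCG payment = (others' best without Pulse) − (others' welfare with Pulse) = 1963 − 1751 = $212M.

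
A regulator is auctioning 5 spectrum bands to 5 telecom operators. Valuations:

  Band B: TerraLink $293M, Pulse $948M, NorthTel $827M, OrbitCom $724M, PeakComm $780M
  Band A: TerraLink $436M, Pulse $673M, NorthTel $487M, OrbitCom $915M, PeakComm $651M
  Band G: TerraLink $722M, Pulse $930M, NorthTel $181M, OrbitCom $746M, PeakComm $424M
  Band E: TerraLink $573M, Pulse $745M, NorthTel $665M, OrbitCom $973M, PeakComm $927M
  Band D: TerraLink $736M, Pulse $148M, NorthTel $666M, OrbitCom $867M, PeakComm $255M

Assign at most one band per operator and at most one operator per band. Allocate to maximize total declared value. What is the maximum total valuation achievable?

Max total: $4335M

This is a one-to-one assignment (maximum-weight bipartite matching).
Optimal: TerraLink→Band D ($736M), Pulse→Band G ($930M), NorthTel→Band B ($827M), OrbitCom→Band A ($915M), PeakComm→Band E ($927M) — total 736+930+827+915+927 = $4335M.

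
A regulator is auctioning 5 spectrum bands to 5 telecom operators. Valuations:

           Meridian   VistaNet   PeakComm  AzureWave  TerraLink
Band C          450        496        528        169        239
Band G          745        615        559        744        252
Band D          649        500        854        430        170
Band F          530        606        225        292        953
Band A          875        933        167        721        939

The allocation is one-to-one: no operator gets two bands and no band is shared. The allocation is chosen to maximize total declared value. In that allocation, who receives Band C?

Optimal: Meridian→Band C ($450M), VistaNet→Band A ($933M), PeakComm→Band D ($854M), AzureWave→Band G ($744M), TerraLink→Band F ($953M) — total 450+933+854+744+953 = $3934M.
Max-entry greedy (repeatedly take the single best remaining cell) gives $3654M, worse by 280.
Next-best assignment: Meridian→Band A, VistaNet→Band C, PeakComm→Band D, AzureWave→Band G, TerraLink→Band F = $3922M.
Swapping PeakComm↔Meridian (PeakComm→Band C $528M, Meridian→Band D $649M) loses 127.
Every other assignment is strictly worse.
Meridian's own top band is Band A ($875M), but forcing Meridian→Band A and reassigning the rest optimally gives only $3922M — worse by 12.

Meridian receives Band C.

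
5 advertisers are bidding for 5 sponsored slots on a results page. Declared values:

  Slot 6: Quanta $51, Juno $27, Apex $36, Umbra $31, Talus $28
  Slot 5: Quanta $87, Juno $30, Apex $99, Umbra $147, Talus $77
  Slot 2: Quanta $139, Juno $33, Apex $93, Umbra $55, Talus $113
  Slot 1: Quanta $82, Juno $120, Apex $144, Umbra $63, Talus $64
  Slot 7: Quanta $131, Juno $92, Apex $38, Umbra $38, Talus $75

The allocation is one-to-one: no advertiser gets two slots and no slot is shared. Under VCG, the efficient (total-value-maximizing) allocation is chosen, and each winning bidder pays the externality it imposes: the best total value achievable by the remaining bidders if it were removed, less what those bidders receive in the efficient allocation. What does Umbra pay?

Umbra pays $48.

Efficient allocation: Quanta→Slot 7 ($131), Juno→Slot 6 ($27), Apex→Slot 1 ($144), Umbra→Slot 5 ($147), Talus→Slot 2 ($113); total welfare W = $562.
Umbra receives Slot 5 at value $147, so the others get W − 147 = $415.
Without Umbra: best allocation of the remaining 4 bidders over all 5 slots is Quanta→Slot 7 ($131), Juno→Slot 1 ($120), Apex→Slot 5 ($99), Talus→Slot 2 ($113), total $463.
VCG payment = (others' best without Umbra) − (others' welfare with Umbra) = 463 − 415 = $48.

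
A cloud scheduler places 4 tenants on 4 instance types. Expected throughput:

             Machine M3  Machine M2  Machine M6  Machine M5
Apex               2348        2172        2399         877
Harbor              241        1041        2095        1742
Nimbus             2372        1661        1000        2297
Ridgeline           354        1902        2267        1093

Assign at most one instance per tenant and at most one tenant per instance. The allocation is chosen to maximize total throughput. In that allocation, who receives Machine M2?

Optimal: Apex→Machine M3 (2348 ops/s), Harbor→Machine M6 (2095 ops/s), Nimbus→Machine M5 (2297 ops/s), Ridgeline→Machine M2 (1902 ops/s) — total 2348+2095+2297+1902 = 8642 ops/s.
Max-entry greedy (repeatedly take the single best remaining cell) gives 8415 ops/s, worse by 227.
Ridgeline's own top instance is Machine M6 (2267 ops/s), but forcing Ridgeline→Machine M6 and reassigning the rest optimally gives only 8553 ops/s — worse by 89.

Ridgeline receives Machine M2.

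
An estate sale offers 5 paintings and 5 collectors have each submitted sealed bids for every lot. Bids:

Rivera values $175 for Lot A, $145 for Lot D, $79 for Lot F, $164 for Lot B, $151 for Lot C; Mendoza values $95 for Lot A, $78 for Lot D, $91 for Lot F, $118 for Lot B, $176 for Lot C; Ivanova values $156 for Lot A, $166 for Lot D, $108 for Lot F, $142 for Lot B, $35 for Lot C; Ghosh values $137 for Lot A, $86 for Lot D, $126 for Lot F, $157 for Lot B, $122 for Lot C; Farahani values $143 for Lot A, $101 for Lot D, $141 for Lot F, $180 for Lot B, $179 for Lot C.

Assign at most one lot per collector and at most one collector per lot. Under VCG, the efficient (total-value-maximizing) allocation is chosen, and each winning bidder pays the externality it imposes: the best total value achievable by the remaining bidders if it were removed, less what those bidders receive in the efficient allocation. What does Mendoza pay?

Efficient allocation: Rivera→Lot A ($175), Mendoza→Lot C ($176), Ivanova→Lot D ($166), Ghosh→Lot F ($126), Farahani→Lot B ($180); total welfare W = $823.
Mendoza receives Lot C at value $176, so the others get W − 176 = $647.
Without Mendoza: best allocation of the remaining 4 bidders over all 5 lots is Rivera→Lot A ($175), Ivanova→Lot D ($166), Ghosh→Lot B ($157), Farahani→Lot C ($179), total $677.
VCG payment = (others' best without Mendoza) − (others' welfare with Mendoza) = 677 − 647 = $30.

Mendoza pays $30.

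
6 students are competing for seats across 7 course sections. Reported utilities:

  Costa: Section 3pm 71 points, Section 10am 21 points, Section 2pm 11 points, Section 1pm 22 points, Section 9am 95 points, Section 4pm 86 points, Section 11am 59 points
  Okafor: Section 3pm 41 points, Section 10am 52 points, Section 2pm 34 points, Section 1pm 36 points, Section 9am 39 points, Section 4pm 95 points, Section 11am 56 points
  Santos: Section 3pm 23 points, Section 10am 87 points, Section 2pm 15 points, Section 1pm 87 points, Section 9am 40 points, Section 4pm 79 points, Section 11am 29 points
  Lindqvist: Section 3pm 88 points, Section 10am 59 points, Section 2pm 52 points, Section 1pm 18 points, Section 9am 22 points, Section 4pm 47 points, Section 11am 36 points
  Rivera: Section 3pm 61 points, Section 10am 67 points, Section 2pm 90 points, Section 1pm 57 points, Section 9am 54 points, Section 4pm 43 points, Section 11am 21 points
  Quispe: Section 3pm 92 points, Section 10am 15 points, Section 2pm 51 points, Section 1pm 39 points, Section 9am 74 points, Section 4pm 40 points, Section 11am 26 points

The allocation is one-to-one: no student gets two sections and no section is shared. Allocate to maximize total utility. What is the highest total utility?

Maximum total: 518 points

Optimal: Costa→Section 9am (95 points), Okafor→Section 4pm (95 points), Santos→Section 1pm (87 points), Lindqvist→Section 10am (59 points), Rivera→Section 2pm (90 points), Quispe→Section 3pm (92 points) — total 95+95+87+59+90+92 = 518 points.
Max-entry greedy (repeatedly take the single best remaining cell) gives 495 points, worse by 23.
Every other assignment is strictly worse.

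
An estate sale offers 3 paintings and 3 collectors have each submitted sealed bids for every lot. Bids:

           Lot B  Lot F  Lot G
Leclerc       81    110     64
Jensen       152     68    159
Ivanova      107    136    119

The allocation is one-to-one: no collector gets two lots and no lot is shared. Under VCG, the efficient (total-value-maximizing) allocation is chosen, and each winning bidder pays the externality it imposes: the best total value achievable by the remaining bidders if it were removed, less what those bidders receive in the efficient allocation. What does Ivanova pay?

Ivanova pays $7.

Efficient allocation: Leclerc→Lot F ($110), Jensen→Lot B ($152), Ivanova→Lot G ($119); total welfare W = $381.
Ivanova receives Lot G at value $119, so the others get W − 119 = $262.
Without Ivanova: best allocation of the remaining 2 bidders over all 3 lots is Leclerc→Lot F ($110), Jensen→Lot G ($159), total $269.
VCG payment = (others' best without Ivanova) − (others' welfare with Ivanova) = 269 − 262 = $7.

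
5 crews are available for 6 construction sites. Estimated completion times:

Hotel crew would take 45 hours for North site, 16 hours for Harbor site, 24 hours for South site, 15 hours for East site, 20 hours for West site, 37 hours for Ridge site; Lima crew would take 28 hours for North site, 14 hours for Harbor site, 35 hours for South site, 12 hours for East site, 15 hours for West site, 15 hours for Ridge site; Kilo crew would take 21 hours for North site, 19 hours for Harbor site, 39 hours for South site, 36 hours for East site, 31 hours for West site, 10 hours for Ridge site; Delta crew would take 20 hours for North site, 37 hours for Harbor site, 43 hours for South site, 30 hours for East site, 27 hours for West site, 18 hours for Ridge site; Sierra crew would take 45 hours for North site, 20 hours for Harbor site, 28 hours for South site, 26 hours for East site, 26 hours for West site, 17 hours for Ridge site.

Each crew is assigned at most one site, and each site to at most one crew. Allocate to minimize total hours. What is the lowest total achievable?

Optimal: Hotel crew→East site (15 hours), Lima crew→West site (15 hours), Kilo crew→Ridge site (10 hours), Delta crew→North site (20 hours), Sierra crew→Harbor site (20 hours) — total 15+15+10+20+20 = 80 hours.
Row-greedy (each crew in turn takes its cheapest remaining site) gives 85 hours, worse by 5.
Next-best assignment: Hotel crew→West site, Lima crew→East site, Kilo crew→Ridge site, Delta crew→North site, Sierra crew→Harbor site = 82 hours.

Min total: 80 hours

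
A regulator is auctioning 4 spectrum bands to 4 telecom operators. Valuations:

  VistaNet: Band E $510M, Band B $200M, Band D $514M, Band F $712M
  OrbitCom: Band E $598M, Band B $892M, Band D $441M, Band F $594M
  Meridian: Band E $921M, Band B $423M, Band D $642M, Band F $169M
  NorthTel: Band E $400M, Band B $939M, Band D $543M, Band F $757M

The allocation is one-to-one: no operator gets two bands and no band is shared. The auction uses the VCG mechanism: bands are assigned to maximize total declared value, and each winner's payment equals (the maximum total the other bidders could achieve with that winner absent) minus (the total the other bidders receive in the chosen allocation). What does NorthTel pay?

Efficient allocation: VistaNet→Band D ($514M), OrbitCom→Band B ($892M), Meridian→Band E ($921M), NorthTel→Band F ($757M); total welfare W = $3084M.
NorthTel receives Band F at value $757M, so the others get W − 757 = $2327M.
Without NorthTel: best allocation of the remaining 3 bidders over all 4 bands is VistaNet→Band F ($712M), OrbitCom→Band B ($892M), Meridian→Band E ($921M), total $2525M.
VCG payment = (others' best without NorthTel) − (others' welfare with NorthTel) = 2525 − 2327 = $198M.

NorthTel pays $198M.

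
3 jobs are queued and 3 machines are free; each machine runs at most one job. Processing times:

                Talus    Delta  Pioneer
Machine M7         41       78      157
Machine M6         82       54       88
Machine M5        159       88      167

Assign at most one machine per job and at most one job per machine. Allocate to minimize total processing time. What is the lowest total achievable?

Minimum total: 217 min

Optimal: Talus→Machine M7 (41 min), Delta→Machine M5 (88 min), Pioneer→Machine M6 (88 min) — total 41+88+88 = 217 min.
Column-greedy (each machine in turn goes to its cheapest remaining job) gives 262 min, worse by 45.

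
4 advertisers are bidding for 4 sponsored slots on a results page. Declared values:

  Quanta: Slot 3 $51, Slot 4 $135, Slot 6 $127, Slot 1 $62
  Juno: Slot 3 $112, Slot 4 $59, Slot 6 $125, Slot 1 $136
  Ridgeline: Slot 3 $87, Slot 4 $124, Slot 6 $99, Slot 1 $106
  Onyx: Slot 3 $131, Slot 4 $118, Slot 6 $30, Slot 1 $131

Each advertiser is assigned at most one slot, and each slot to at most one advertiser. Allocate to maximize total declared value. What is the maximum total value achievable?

Optimal: Quanta→Slot 6 ($127), Juno→Slot 1 ($136), Ridgeline→Slot 4 ($124), Onyx→Slot 3 ($131) — total 127+136+124+131 = $518.
Row-greedy (each advertiser in turn takes its best remaining slot) gives $501, worse by 17.
Swapping Ridgeline↔Juno (Ridgeline→Slot 1 $106, Juno→Slot 4 $59) loses 95.
No other one-to-one assignment exceeds $518.

Max total: $518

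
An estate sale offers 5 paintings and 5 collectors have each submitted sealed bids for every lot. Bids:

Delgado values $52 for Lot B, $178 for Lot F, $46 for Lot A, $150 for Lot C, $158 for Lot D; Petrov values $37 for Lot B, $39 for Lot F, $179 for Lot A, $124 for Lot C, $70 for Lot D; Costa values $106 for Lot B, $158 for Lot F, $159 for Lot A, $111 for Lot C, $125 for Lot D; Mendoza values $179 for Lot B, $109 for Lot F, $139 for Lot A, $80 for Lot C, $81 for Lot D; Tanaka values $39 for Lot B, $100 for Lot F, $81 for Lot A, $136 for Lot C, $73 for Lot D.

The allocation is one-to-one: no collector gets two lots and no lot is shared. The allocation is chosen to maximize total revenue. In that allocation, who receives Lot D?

Delgado receives Lot D.

Optimal: Delgado→Lot D ($158), Petrov→Lot A ($179), Costa→Lot F ($158), Mendoza→Lot B ($179), Tanaka→Lot C ($136) — total 158+179+158+179+136 = $810.
Row-greedy (each collector in turn takes its best remaining lot) gives $797, worse by 13.
Next-best assignment: Delgado→Lot F, Petrov→Lot A, Costa→Lot D, Mendoza→Lot B, Tanaka→Lot C = $797.
Delgado's own top lot is Lot F ($178), but forcing Delgado→Lot F and reassigning the rest optimally gives only $797 — worse by 13.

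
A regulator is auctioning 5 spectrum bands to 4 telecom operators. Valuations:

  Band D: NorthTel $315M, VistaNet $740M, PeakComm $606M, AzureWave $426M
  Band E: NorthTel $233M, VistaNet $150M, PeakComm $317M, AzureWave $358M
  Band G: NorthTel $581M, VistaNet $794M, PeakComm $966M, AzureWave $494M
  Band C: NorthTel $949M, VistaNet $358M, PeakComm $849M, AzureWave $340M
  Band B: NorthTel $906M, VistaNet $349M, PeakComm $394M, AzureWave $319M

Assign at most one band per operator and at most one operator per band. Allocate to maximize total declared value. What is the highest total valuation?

Optimal: NorthTel→Band C ($949M), VistaNet→Band D ($740M), PeakComm→Band G ($966M), AzureWave→Band E ($358M) — total 949+740+966+358 = $3013M.
Row-greedy (each operator in turn takes its best remaining band) gives $2707M, worse by 306.
Next-best assignment: NorthTel→Band B, VistaNet→Band D, PeakComm→Band C, AzureWave→Band G = $2989M.
Swapping PeakComm↔AzureWave (PeakComm→Band E $317M, AzureWave→Band G $494M) loses 513.
No other one-to-one assignment exceeds $3013M.

Maximum total: $3013M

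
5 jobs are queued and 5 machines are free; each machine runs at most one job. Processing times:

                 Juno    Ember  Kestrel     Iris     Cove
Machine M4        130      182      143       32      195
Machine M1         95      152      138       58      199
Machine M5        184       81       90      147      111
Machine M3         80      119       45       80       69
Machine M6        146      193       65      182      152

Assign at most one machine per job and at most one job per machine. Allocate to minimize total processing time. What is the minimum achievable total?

Min total: 342 min

This is a one-to-one assignment (minimum-cost bipartite matching).
Optimal: Juno→Machine M1 (95 min), Ember→Machine M5 (81 min), Kestrel→Machine M6 (65 min), Iris→Machine M4 (32 min), Cove→Machine M3 (69 min) — total 95+81+65+32+69 = 342 min.
Column-greedy (each machine in turn goes to its cheapest remaining job) gives 405 min, worse by 63.
Next-best assignment: Juno→Machine M4, Ember→Machine M5, Kestrel→Machine M6, Iris→Machine M1, Cove→Machine M3 = 403 min.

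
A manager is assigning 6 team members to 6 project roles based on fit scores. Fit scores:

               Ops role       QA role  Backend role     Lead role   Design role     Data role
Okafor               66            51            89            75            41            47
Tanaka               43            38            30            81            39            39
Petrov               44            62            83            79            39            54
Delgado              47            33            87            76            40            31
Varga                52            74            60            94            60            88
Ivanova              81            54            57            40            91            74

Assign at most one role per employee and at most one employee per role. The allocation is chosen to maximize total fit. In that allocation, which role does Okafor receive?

Optimal: Okafor→Ops role (66 pts), Tanaka→Lead role (81 pts), Petrov→QA role (62 pts), Delgado→Backend role (87 pts), Varga→Data role (88 pts), Ivanova→Design role (91 pts) — total 66+81+62+87+88+91 = 475 pts.
Column-greedy (each role in turn goes to its best remaining employee) gives 419 pts, worse by 56.
Next-best assignment: Okafor→Backend role, Tanaka→Lead role, Petrov→QA role, Delgado→Ops role, Varga→Data role, Ivanova→Design role = 458 pts.
Okafor's own top role is Backend role (89 pts), but forcing Okafor→Backend role and reassigning the rest optimally gives only 458 pts — worse by 17.

Okafor receives Ops role.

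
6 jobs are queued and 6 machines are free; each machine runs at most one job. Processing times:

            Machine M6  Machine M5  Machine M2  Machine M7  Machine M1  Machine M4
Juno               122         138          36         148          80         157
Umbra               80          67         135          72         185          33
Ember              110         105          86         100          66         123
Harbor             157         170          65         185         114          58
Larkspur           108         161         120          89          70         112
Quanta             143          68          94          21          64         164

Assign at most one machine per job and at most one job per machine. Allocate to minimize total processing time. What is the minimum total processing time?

Min total: 356 min

This is a one-to-one assignment (minimum-cost bipartite matching).
Optimal: Juno→Machine M2 (36 min), Umbra→Machine M5 (67 min), Ember→Machine M1 (66 min), Harbor→Machine M4 (58 min), Larkspur→Machine M6 (108 min), Quanta→Machine M7 (21 min) — total 36+67+66+58+108+21 = 356 min.
Column-greedy (each machine in turn goes to its cheapest remaining job) gives 397 min, worse by 41.
Every other assignment is strictly worse.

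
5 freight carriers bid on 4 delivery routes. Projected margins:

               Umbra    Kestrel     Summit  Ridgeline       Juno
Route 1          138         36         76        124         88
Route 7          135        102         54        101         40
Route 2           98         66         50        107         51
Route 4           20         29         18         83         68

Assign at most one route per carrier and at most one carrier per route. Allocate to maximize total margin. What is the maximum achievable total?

Maximum total: $415k

Optimal: Umbra→Route 1 ($138k), Kestrel→Route 7 ($102k), Ridgeline→Route 2 ($107k), Juno→Route 4 ($68k) — total 138+102+107+68 = $415k.
Row-greedy (each carrier in turn takes its best remaining route) gives $373k, worse by 42.
Next-best assignment: Ridgeline→Route 1, Umbra→Route 7, Kestrel→Route 2, Juno→Route 4 = $393k.
Swapping Juno↔Ridgeline (Juno→Route 2 $51k, Ridgeline→Route 4 $83k) loses 41.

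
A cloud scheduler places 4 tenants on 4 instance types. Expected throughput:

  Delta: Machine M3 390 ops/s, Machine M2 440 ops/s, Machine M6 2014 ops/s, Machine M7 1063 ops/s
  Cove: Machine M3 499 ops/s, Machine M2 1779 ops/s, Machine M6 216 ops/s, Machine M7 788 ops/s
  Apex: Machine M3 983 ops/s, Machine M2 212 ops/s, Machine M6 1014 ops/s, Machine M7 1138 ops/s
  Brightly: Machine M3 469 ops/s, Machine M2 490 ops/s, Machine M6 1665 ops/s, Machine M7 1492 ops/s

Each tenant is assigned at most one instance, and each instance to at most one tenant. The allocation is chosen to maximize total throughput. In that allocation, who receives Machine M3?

Optimal: Delta→Machine M6 (2014 ops/s), Cove→Machine M2 (1779 ops/s), Apex→Machine M3 (983 ops/s), Brightly→Machine M7 (1492 ops/s) — total 2014+1779+983+1492 = 6268 ops/s.
Every other assignment is strictly worse.
Apex's own top instance is Machine M7 (1138 ops/s), but forcing Apex→Machine M7 and reassigning the rest optimally gives only 5400 ops/s — worse by 868.

Apex receives Machine M3.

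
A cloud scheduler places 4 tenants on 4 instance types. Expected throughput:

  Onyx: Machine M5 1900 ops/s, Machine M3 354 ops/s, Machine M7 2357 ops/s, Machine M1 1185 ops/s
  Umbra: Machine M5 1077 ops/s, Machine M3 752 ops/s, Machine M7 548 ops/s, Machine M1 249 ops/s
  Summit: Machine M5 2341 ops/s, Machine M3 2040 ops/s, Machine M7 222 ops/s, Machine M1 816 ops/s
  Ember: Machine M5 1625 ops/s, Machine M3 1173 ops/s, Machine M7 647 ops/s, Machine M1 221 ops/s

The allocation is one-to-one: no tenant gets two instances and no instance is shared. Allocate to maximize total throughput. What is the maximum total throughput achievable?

Max total: 6271 ops/s

This is the linear assignment problem.
Optimal: Onyx→Machine M7 (2357 ops/s), Umbra→Machine M1 (249 ops/s), Summit→Machine M3 (2040 ops/s), Ember→Machine M5 (1625 ops/s) — total 2357+249+2040+1625 = 6271 ops/s.
Swapping Umbra↔Onyx (Umbra→Machine M7 548 ops/s, Onyx→Machine M1 1185 ops/s) loses 873.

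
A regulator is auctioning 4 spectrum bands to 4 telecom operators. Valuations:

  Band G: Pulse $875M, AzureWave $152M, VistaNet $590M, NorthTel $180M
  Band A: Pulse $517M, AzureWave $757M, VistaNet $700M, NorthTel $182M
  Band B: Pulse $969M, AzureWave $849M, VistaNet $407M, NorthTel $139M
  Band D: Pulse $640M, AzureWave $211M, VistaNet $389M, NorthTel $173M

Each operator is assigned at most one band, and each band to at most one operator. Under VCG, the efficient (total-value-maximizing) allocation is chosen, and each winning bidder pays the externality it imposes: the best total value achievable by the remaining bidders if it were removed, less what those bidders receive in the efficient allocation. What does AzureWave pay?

AzureWave pays $101M.

Efficient allocation: Pulse→Band G ($875M), AzureWave→Band B ($849M), VistaNet→Band A ($700M), NorthTel→Band D ($173M); total welfare W = $2597M.
AzureWave receives Band B at value $849M, so the others get W − 849 = $1748M.
Without AzureWave: best allocation of the remaining 3 bidders over all 4 bands is Pulse→Band B ($969M), VistaNet→Band A ($700M), NorthTel→Band G ($180M), total $1849M.
VCG payment = (others' best without AzureWave) − (others' welfare with AzureWave) = 1849 − 1748 = $101M.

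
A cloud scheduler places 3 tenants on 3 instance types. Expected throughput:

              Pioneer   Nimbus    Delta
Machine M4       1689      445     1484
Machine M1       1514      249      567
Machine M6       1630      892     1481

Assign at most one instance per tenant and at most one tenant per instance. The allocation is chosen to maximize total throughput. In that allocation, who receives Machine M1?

Optimal: Pioneer→Machine M1 (1514 ops/s), Nimbus→Machine M6 (892 ops/s), Delta→Machine M4 (1484 ops/s) — total 1514+892+1484 = 3890 ops/s.
Row-greedy (each tenant in turn takes its best remaining instance) gives 3148 ops/s, worse by 742.
Pioneer's own top instance is Machine M4 (1689 ops/s), but forcing Pioneer→Machine M4 and reassigning the rest optimally gives only 3419 ops/s — worse by 471.

Pioneer receives Machine M1.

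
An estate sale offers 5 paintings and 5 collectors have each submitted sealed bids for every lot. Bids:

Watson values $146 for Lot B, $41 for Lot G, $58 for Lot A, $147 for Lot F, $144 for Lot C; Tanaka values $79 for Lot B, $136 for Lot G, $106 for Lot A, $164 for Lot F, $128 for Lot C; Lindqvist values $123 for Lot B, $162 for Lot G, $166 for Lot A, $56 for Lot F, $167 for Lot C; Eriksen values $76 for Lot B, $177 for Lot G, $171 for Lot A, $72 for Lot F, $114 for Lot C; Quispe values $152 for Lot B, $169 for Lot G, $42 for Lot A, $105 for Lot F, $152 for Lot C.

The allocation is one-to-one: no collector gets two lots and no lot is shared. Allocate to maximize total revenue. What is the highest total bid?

Optimal: Watson→Lot B ($146), Tanaka→Lot F ($164), Lindqvist→Lot C ($167), Eriksen→Lot A ($171), Quispe→Lot G ($169) — total 146+164+167+171+169 = $817.
Column-greedy (each lot in turn goes to its best remaining collector) gives $803, worse by 14.

Max total: $817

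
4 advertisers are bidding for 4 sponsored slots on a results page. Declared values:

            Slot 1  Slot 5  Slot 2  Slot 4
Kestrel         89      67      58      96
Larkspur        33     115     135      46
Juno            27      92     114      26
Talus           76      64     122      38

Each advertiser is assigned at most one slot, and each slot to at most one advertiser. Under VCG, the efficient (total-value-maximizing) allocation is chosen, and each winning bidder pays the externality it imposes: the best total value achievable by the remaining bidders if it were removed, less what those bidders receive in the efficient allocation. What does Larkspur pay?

Larkspur pays $24.

Efficient allocation: Kestrel→Slot 4 ($96), Larkspur→Slot 5 ($115), Juno→Slot 2 ($114), Talus→Slot 1 ($76); total welfare W = $401.
Larkspur receives Slot 5 at value $115, so the others get W − 115 = $286.
Without Larkspur: best allocation of the remaining 3 bidders over all 4 slots is Kestrel→Slot 4 ($96), Juno→Slot 5 ($92), Talus→Slot 2 ($122), total $310.
VCG payment = (others' best without Larkspur) − (others' welfare with Larkspur) = 310 − 286 = $24.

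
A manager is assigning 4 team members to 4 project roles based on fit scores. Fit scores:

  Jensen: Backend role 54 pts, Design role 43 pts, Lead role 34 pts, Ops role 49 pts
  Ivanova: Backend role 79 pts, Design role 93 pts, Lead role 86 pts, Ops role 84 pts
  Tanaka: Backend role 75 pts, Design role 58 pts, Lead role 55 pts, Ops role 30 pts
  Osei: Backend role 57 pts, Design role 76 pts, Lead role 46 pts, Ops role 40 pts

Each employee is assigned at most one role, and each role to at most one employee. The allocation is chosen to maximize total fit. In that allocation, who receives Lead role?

Ivanova receives Lead role.

Optimal: Jensen→Ops role (49 pts), Ivanova→Lead role (86 pts), Tanaka→Backend role (75 pts), Osei→Design role (76 pts) — total 49+86+75+76 = 286 pts.
Row-greedy (each employee in turn takes its best remaining role) gives 242 pts, worse by 44.
Swapping Ivanova↔Osei (Ivanova→Design role 93 pts, Osei→Lead role 46 pts) loses 23.
Ivanova's own top role is Design role (93 pts), but forcing Ivanova→Design role and reassigning the rest optimally gives only 263 pts — worse by 23.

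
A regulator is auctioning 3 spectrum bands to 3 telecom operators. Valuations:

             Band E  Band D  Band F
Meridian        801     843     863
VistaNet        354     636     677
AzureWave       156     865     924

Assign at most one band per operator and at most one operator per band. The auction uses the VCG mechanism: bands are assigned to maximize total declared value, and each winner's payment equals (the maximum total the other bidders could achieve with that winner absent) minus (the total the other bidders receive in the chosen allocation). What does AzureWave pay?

AzureWave pays $83M.

Efficient allocation: Meridian→Band E ($801M), VistaNet→Band D ($636M), AzureWave→Band F ($924M); total welfare W = $2361M.
AzureWave receives Band F at value $924M, so the others get W − 924 = $1437M.
Without AzureWave: best allocation of the remaining 2 bidders over all 3 bands is Meridian→Band D ($843M), VistaNet→Band F ($677M), total $1520M.
VCG payment = (others' best without AzureWave) − (others' welfare with AzureWave) = 1520 − 1437 = $83M.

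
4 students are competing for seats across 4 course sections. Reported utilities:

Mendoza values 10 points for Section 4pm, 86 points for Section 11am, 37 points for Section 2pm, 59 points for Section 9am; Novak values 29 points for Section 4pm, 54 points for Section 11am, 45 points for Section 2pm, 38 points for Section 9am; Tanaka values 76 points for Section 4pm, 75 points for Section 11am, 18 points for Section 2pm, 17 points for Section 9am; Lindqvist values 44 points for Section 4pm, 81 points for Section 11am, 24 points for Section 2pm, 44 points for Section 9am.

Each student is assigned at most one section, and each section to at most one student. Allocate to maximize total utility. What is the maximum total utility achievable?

Optimal: Mendoza→Section 9am (59 points), Novak→Section 2pm (45 points), Tanaka→Section 4pm (76 points), Lindqvist→Section 11am (81 points) — total 59+45+76+81 = 261 points.
Max-entry greedy (repeatedly take the single best remaining cell) gives 251 points, worse by 10.
Swapping Mendoza↔Tanaka (Mendoza→Section 4pm 10 points, Tanaka→Section 9am 17 points) loses 108.

Max total: 261 points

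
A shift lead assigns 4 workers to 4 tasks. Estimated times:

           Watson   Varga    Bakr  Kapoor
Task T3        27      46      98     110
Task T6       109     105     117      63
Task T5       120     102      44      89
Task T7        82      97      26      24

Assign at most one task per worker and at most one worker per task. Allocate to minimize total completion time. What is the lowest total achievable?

Optimal: Watson→Task T3 (27 min), Varga→Task T6 (105 min), Bakr→Task T5 (44 min), Kapoor→Task T7 (24 min) — total 27+105+44+24 = 200 min.
Row-greedy (each worker in turn takes its cheapest remaining task) gives 231 min, worse by 31.
Swapping Kapoor↔Watson (Kapoor→Task T3 110 min, Watson→Task T7 82 min) adds 141.

Minimum total: 200 min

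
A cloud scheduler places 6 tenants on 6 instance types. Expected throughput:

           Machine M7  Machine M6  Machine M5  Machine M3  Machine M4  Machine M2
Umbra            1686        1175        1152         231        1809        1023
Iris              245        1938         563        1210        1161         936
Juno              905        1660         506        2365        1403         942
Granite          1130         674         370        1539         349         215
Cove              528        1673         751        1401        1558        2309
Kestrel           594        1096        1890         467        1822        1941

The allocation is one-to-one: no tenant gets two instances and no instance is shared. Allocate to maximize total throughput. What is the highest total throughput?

Maximum total: 11441 ops/s

This is the linear assignment problem.
Optimal: Umbra→Machine M4 (1809 ops/s), Iris→Machine M6 (1938 ops/s), Juno→Machine M3 (2365 ops/s), Granite→Machine M7 (1130 ops/s), Cove→Machine M2 (2309 ops/s), Kestrel→Machine M5 (1890 ops/s) — total 1809+1938+2365+1130+2309+1890 = 11441 ops/s.
Column-greedy (each instance in turn goes to its best remaining tenant) gives 9652 ops/s, worse by 1789.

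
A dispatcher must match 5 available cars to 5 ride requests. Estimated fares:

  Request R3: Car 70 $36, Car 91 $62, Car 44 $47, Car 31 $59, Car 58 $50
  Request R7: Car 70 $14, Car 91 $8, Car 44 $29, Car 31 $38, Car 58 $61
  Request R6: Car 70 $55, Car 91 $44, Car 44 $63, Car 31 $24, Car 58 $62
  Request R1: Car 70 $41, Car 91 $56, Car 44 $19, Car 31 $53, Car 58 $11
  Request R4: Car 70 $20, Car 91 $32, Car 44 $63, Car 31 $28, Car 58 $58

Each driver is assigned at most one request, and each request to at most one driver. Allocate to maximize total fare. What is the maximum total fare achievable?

Treat this as an assignment problem: match each driver to one request.
Optimal: Car 70→Request R6 ($55), Car 91→Request R3 ($62), Car 44→Request R4 ($63), Car 31→Request R1 ($53), Car 58→Request R7 ($61) — total 55+62+63+53+61 = $294.
Max-entry greedy (repeatedly take the single best remaining cell) gives $259, worse by 35.

Maximum total: $294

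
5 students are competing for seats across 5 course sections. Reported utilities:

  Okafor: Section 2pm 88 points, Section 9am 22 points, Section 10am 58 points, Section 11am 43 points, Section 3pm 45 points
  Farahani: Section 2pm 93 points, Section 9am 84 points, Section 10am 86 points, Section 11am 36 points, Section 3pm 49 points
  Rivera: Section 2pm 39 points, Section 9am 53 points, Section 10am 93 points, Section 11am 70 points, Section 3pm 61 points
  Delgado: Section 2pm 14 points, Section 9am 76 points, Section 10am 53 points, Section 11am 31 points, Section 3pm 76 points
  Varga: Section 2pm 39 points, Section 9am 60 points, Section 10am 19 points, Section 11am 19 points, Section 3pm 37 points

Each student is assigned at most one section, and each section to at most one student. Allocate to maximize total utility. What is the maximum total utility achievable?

Treat this as an assignment problem: match each student to one section.
Optimal: Okafor→Section 2pm (88 points), Farahani→Section 10am (86 points), Rivera→Section 11am (70 points), Delgado→Section 3pm (76 points), Varga→Section 9am (60 points) — total 88+86+70+76+60 = 380 points.
Next-best assignment: Okafor→Section 11am, Farahani→Section 2pm, Rivera→Section 10am, Delgado→Section 3pm, Varga→Section 9am = 365 points.
No other one-to-one assignment exceeds 380 points.

Maximum total: 380 points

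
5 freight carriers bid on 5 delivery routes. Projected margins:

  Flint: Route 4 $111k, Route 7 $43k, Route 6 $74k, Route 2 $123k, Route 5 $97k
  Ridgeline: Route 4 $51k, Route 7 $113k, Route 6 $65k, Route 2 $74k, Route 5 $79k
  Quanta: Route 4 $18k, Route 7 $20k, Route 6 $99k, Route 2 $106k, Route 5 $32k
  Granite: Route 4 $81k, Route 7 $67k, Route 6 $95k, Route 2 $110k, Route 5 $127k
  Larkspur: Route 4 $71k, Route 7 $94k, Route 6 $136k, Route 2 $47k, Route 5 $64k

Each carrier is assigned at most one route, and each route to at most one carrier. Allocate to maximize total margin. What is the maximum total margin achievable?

Max total: $593k

Optimal: Flint→Route 4 ($111k), Ridgeline→Route 7 ($113k), Quanta→Route 2 ($106k), Granite→Route 5 ($127k), Larkspur→Route 6 ($136k) — total 111+113+106+127+136 = $593k.
Every other assignment is strictly worse.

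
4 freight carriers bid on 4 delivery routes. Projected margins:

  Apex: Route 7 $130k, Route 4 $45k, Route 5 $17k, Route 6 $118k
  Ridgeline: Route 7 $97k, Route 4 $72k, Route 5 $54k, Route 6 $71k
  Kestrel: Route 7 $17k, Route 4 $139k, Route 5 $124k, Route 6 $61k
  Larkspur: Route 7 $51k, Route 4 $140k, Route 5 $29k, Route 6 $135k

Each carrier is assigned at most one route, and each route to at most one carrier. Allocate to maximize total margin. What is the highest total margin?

Max total: $479k

Optimal: Apex→Route 6 ($118k), Ridgeline→Route 7 ($97k), Kestrel→Route 5 ($124k), Larkspur→Route 4 ($140k) — total 118+97+124+140 = $479k.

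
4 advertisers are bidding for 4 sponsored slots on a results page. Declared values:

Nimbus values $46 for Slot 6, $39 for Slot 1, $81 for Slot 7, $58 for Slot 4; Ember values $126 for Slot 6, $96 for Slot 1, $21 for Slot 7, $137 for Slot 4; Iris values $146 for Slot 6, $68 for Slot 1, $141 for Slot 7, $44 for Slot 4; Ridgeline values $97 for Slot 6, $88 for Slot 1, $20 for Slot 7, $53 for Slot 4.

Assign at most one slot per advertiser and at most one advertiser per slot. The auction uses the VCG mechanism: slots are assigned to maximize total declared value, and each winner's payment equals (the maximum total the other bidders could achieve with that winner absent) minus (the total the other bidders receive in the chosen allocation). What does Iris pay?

Iris pays $9.

Efficient allocation: Nimbus→Slot 7 ($81), Ember→Slot 4 ($137), Iris→Slot 6 ($146), Ridgeline→Slot 1 ($88); total welfare W = $452.
Iris receives Slot 6 at value $146, so the others get W − 146 = $306.
Without Iris: best allocation of the remaining 3 bidders over all 4 slots is Nimbus→Slot 7 ($81), Ember→Slot 4 ($137), Ridgeline→Slot 6 ($97), total $315.
VCG payment = (others' best without Iris) − (others' welfare with Iris) = 315 − 306 = $9.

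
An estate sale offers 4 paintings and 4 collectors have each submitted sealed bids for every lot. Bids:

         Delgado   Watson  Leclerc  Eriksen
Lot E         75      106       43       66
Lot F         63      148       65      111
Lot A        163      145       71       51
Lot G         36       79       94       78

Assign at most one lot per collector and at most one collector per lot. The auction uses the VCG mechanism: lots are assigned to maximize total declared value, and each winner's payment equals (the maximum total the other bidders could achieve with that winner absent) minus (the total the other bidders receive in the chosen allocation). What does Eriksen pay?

Efficient allocation: Delgado→Lot A ($163), Watson→Lot E ($106), Leclerc→Lot G ($94), Eriksen→Lot F ($111); total welfare W = $474.
Eriksen receives Lot F at value $111, so the others get W − 111 = $363.
Without Eriksen: best allocation of the remaining 3 bidders over all 4 lots is Delgado→Lot A ($163), Watson→Lot F ($148), Leclerc→Lot G ($94), total $405.
VCG payment = (others' best without Eriksen) − (others' welfare with Eriksen) = 405 − 363 = $42.

Eriksen pays $42.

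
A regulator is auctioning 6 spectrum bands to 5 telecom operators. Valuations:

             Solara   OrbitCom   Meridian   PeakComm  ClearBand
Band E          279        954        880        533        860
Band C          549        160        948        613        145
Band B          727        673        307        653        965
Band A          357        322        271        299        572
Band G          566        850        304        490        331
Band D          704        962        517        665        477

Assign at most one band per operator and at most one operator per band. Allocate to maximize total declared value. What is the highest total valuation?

Maximum total: $4098M

Optimal: Solara→Band G ($566M), OrbitCom→Band E ($954M), Meridian→Band C ($948M), PeakComm→Band D ($665M), ClearBand→Band B ($965M) — total 566+954+948+665+965 = $4098M.
Max-entry greedy (repeatedly take the single best remaining cell) gives $3974M, worse by 124.
Every other assignment is strictly worse.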